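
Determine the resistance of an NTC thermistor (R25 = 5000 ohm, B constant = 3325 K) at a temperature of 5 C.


NTC thermistor equation: Rt = R25 * exp(B * (1/T - 1/T25)).
T in Kelvin: 278.15 K, T25 = 298.15 K
1/T - 1/T25 = 1/278.15 - 1/298.15 = 0.00024117
B * (1/T - 1/T25) = 3325 * 0.00024117 = 0.8019
Rt = 5000 * exp(0.8019) = 11148.6 ohm

11148.6 ohm


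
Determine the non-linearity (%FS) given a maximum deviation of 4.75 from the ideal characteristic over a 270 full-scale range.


Linearity error = (max deviation / full scale) * 100%.
Linearity = (4.75 / 270) * 100
Linearity = 1.759 %FS

1.759 %FS


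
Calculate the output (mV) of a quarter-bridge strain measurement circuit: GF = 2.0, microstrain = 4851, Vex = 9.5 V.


Quarter bridge output: Vout = (GF * epsilon * Vex) / 4.
Vout = (2.0 * 4851e-6 * 9.5) / 4
Vout = 0.092169 / 4 V
Vout = 0.02304225 V = 23.0422 mV

23.0422 mV


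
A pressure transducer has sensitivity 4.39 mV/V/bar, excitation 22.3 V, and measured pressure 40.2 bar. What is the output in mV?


Output = sensitivity * Vex * P.
Vout = 4.39 * 22.3 * 40.2
Vout = 97.897 * 40.2
Vout = 3935.46 mV

3935.46 mV


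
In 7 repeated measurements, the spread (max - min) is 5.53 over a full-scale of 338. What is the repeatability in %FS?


Repeatability = (spread / full scale) * 100%.
R = (5.53 / 338) * 100
R = 1.636 %FS

1.636 %FS


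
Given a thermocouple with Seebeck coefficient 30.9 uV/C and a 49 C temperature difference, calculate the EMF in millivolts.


The thermocouple output V = sensitivity * dT.
V = 30.9 uV/C * 49 C
V = 1514.1 uV
V = 1.514 mV

1.514 mV


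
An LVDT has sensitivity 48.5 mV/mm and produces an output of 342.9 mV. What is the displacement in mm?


Displacement = Vout / sensitivity.
d = 342.9 / 48.5
d = 7.07 mm

7.07 mm


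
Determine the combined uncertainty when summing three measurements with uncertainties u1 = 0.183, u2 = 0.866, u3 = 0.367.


For a sum of independent quantities, uc = sqrt(u1^2 + u2^2 + u3^2).
uc = sqrt(0.183^2 + 0.866^2 + 0.367^2)
uc = sqrt(0.033489 + 0.749956 + 0.134689)
uc = 0.9582

0.9582


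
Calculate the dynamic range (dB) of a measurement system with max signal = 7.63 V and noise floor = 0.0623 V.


Dynamic range = 20 * log10(Vmax / Vnoise).
DR = 20 * log10(7.63 / 0.0623)
DR = 20 * log10(122.47)
DR = 41.76 dB

41.76 dB


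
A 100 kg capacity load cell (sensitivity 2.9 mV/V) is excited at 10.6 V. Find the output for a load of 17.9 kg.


Vout = rated_output * Vex * (load / capacity).
Vout = 2.9 * 10.6 * (17.9 / 100)
Vout = 2.9 * 10.6 * 0.179
Vout = 5.502 mV

5.502 mV


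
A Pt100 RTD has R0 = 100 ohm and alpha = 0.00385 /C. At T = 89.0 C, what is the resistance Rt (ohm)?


The RTD equation: Rt = R0 * (1 + alpha * T).
Rt = 100 * (1 + 0.00385 * 89.0)
Rt = 100 * (1 + 0.34265)
Rt = 100 * 1.34265
Rt = 134.265 ohm

134.265 ohm


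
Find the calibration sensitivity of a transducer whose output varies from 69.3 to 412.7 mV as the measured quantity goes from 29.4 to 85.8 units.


Sensitivity = (y2 - y1) / (x2 - x1).
S = (412.7 - 69.3) / (85.8 - 29.4)
S = 343.4 / 56.4
S = 6.0887 mV/unit

6.0887 mV/unit


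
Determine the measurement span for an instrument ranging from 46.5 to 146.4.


Span = upper range - lower range.
Span = 146.4 - (46.5)
Span = 99.9

99.9


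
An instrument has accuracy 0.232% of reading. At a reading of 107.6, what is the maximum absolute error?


Absolute error = (accuracy% / 100) * reading.
Error = (0.232 / 100) * 107.6
Error = 0.00232 * 107.6
Error = 0.2496

0.2496


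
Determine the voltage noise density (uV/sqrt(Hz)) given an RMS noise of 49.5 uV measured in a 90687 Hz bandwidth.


Noise spectral density = Vrms / sqrt(BW).
NSD = 49.5 / sqrt(90687)
NSD = 49.5 / 301.1428
NSD = 0.1644 uV/sqrt(Hz)

0.1644 uV/sqrt(Hz)


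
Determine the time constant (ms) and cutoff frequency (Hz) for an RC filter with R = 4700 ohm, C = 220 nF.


Time constant: tau = R * C.
tau = 4700 * 2.20e-07 = 0.001034 s
tau = 1.034 ms
Cutoff frequency: fc = 1 / (2*pi*R*C).
fc = 1 / (2*pi*0.001034) = 153.92 Hz

tau = 1.034 ms, fc = 153.92 Hz


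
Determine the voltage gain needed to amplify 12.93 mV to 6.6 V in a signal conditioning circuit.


Gain = Vout / Vin (converting to same units).
G = 6.6 V / 12.93 mV
G = 6600.0 mV / 12.93 mV
G = 510.44

510.44


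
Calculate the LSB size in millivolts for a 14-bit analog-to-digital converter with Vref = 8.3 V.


The resolution (LSB) of an ADC is Vref / 2^n.
LSB = 8.3 / 2^14
LSB = 8.3 / 16384
LSB = 0.00050659 V = 0.5065918 mV

0.5065918 mV


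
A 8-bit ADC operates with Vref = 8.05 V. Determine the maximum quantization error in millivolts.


The maximum quantization error is +/- LSB/2.
LSB = Vref / 2^n = 8.05 / 256 = 0.03144531 V
Max error = LSB / 2 = 0.03144531 / 2 = 0.01572266 V
Max error = 15.7227 mV

15.7227 mV


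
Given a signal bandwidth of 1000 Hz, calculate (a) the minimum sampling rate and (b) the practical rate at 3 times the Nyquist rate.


By Nyquist theorem, fs_min = 2 * fmax.
fs_min = 2 * 1000 = 2000 Hz
Practical rate = 3 * fs_min = 3 * 2000 = 6000 Hz

fs_min = 2000 Hz, fs_practical = 6000 Hz


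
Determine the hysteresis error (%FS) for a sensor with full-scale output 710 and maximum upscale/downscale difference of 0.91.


Hysteresis = (max difference / full scale) * 100%.
H = (0.91 / 710) * 100
H = 0.128 %FS

0.128 %FS


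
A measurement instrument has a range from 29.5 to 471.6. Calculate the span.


Span = upper range - lower range.
Span = 471.6 - (29.5)
Span = 442.1

442.1


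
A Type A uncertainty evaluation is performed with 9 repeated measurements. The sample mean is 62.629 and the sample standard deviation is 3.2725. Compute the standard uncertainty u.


The standard uncertainty for Type A evaluation is u = s / sqrt(n).
u = 3.2725 / sqrt(9)
u = 3.2725 / 3.0
u = 1.0908

1.0908


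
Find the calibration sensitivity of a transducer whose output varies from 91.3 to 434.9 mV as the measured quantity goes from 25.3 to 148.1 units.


Sensitivity = (y2 - y1) / (x2 - x1).
S = (434.9 - 91.3) / (148.1 - 25.3)
S = 343.6 / 122.8
S = 2.798 mV/unit

2.798 mV/unit


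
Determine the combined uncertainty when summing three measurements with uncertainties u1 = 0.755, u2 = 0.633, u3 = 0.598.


For a sum of independent quantities, uc = sqrt(u1^2 + u2^2 + u3^2).
uc = sqrt(0.755^2 + 0.633^2 + 0.598^2)
uc = sqrt(0.570025 + 0.400689 + 0.357604)
uc = 1.1525

1.1525


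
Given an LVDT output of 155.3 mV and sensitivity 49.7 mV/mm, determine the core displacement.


Displacement = Vout / sensitivity.
d = 155.3 / 49.7
d = 3.125 mm

3.125 mm


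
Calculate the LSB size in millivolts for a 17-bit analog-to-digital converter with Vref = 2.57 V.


The resolution (LSB) of an ADC is Vref / 2^n.
LSB = 2.57 / 2^17
LSB = 2.57 / 131072
LSB = 1.961e-05 V = 0.01960754 mV

0.01960754 mV


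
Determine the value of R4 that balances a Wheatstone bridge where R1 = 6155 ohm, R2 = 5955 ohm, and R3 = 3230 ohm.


At balance: R1*R4 = R2*R3, so R4 = R2*R3/R1.
R4 = 5955 * 3230 / 6155
R4 = 19234650 / 6155
R4 = 3125.04 ohm

3125.04 ohm


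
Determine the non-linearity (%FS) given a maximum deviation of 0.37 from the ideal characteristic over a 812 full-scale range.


Linearity error = (max deviation / full scale) * 100%.
Linearity = (0.37 / 812) * 100
Linearity = 0.046 %FS

0.046 %FS


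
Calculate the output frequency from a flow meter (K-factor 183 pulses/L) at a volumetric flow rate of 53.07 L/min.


Frequency = K * Q / 60 (converting L/min to L/s).
f = 183 * 53.07 / 60
f = 9711.81 / 60
f = 161.86 Hz

161.86 Hz


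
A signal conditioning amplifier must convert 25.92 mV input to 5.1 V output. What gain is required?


Gain = Vout / Vin (converting to same units).
G = 5.1 V / 25.92 mV
G = 5100.0 mV / 25.92 mV
G = 196.76

196.76


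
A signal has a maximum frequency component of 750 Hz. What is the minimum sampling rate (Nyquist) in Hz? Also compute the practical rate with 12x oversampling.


By Nyquist theorem, fs_min = 2 * fmax.
fs_min = 2 * 750 = 1500 Hz
Practical rate = 12 * fs_min = 12 * 1500 = 18000 Hz

fs_min = 1500 Hz, fs_practical = 18000 Hz


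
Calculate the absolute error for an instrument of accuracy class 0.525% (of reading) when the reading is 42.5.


Absolute error = (accuracy% / 100) * reading.
Error = (0.525 / 100) * 42.5
Error = 0.00525 * 42.5
Error = 0.2231

0.2231


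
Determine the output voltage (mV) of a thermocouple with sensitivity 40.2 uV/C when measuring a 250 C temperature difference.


The thermocouple output V = sensitivity * dT.
V = 40.2 uV/C * 250 C
V = 10050.0 uV
V = 10.05 mV

10.05 mV


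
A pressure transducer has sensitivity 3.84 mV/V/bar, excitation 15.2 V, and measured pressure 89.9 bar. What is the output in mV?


Output = sensitivity * Vex * P.
Vout = 3.84 * 15.2 * 89.9
Vout = 58.368 * 89.9
Vout = 5247.28 mV

5247.28 mV


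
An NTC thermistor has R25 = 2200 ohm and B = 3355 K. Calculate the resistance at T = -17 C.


NTC thermistor equation: Rt = R25 * exp(B * (1/T - 1/T25)).
T in Kelvin: 256.15 K, T25 = 298.15 K
1/T - 1/T25 = 1/256.15 - 1/298.15 = 0.00054995
B * (1/T - 1/T25) = 3355 * 0.00054995 = 1.8451
Rt = 2200 * exp(1.8451) = 13922.8 ohm

13922.8 ohm


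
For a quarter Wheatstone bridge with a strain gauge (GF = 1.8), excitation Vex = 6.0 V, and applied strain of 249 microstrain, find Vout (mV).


Quarter bridge output: Vout = (GF * epsilon * Vex) / 4.
Vout = (1.8 * 249e-6 * 6.0) / 4
Vout = 0.0026892 / 4 V
Vout = 0.0006723 V = 0.6723 mV

0.6723 mV


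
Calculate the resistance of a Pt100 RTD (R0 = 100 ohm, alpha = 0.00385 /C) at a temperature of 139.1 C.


The RTD equation: Rt = R0 * (1 + alpha * T).
Rt = 100 * (1 + 0.00385 * 139.1)
Rt = 100 * (1 + 0.535535)
Rt = 100 * 1.535535
Rt = 153.553 ohm

153.553 ohm


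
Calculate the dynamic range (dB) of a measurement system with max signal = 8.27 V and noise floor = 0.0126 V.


Dynamic range = 20 * log10(Vmax / Vnoise).
DR = 20 * log10(8.27 / 0.0126)
DR = 20 * log10(656.35)
DR = 56.34 dB

56.34 dB


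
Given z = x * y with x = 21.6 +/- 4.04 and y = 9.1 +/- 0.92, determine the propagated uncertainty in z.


For a product z = x*y, the relative uncertainty is:
uz/z = sqrt((ux/x)^2 + (uy/y)^2)
Relative uncertainties: ux/x = 4.04/21.6 = 0.187037
uy/y = 0.92/9.1 = 0.101099
z = 21.6 * 9.1 = 196.6
uz = 196.6 * sqrt(0.187037^2 + 0.101099^2) = 41.791

41.791


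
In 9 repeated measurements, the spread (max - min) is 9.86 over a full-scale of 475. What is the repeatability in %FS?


Repeatability = (spread / full scale) * 100%.
R = (9.86 / 475) * 100
R = 2.076 %FS

2.076 %FS


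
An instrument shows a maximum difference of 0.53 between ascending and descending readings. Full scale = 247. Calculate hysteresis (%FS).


Hysteresis = (max difference / full scale) * 100%.
H = (0.53 / 247) * 100
H = 0.215 %FS

0.215 %FS


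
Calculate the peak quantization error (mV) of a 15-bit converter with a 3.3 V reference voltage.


The maximum quantization error is +/- LSB/2.
LSB = Vref / 2^n = 3.3 / 32768 = 0.00010071 V
Max error = LSB / 2 = 0.00010071 / 2 = 5.035e-05 V
Max error = 0.0504 mV

0.0504 mV


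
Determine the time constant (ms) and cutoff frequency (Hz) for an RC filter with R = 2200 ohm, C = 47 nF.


Time constant: tau = R * C.
tau = 2200 * 4.70e-08 = 0.0001034 s
tau = 0.1034 ms
Cutoff frequency: fc = 1 / (2*pi*R*C).
fc = 1 / (2*pi*0.0001034) = 1539.22 Hz

tau = 0.1034 ms, fc = 1539.22 Hz


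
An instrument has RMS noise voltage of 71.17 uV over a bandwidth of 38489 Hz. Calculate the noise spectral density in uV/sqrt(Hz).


Noise spectral density = Vrms / sqrt(BW).
NSD = 71.17 / sqrt(38489)
NSD = 71.17 / 196.1861
NSD = 0.3628 uV/sqrt(Hz)

0.3628 uV/sqrt(Hz)


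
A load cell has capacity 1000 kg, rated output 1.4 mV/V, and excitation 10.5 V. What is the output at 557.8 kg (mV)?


Vout = rated_output * Vex * (load / capacity).
Vout = 1.4 * 10.5 * (557.8 / 1000)
Vout = 1.4 * 10.5 * 0.5578
Vout = 8.2 mV

8.2 mV


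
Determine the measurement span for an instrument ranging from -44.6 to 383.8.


Span = upper range - lower range.
Span = 383.8 - (-44.6)
Span = 428.4

428.4


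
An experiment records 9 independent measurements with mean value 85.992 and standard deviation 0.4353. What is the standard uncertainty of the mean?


The standard uncertainty for Type A evaluation is u = s / sqrt(n).
u = 0.4353 / sqrt(9)
u = 0.4353 / 3.0
u = 0.1451

0.1451


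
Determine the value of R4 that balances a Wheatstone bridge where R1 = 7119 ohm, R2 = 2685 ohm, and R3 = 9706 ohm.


At balance: R1*R4 = R2*R3, so R4 = R2*R3/R1.
R4 = 2685 * 9706 / 7119
R4 = 26060610 / 7119
R4 = 3660.71 ohm

3660.71 ohm


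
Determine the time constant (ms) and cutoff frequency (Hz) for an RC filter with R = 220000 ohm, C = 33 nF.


Time constant: tau = R * C.
tau = 220000 * 3.30e-08 = 0.00726 s
tau = 7.26 ms
Cutoff frequency: fc = 1 / (2*pi*R*C).
fc = 1 / (2*pi*0.00726) = 21.92 Hz

tau = 7.26 ms, fc = 21.92 Hz


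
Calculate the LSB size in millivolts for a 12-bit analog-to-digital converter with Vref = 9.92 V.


The resolution (LSB) of an ADC is Vref / 2^n.
LSB = 9.92 / 2^12
LSB = 9.92 / 4096
LSB = 0.00242187 V = 2.421875 mV

2.421875 mV


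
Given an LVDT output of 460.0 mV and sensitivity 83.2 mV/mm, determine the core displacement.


Displacement = Vout / sensitivity.
d = 460.0 / 83.2
d = 5.529 mm

5.529 mm


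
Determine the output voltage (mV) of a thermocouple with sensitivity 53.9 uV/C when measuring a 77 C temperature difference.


The thermocouple output V = sensitivity * dT.
V = 53.9 uV/C * 77 C
V = 4150.3 uV
V = 4.15 mV

4.15 mV


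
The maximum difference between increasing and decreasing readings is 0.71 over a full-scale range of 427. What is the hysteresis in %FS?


Hysteresis = (max difference / full scale) * 100%.
H = (0.71 / 427) * 100
H = 0.166 %FS

0.166 %FS


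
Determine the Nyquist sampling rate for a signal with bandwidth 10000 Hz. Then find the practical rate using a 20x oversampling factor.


By Nyquist theorem, fs_min = 2 * fmax.
fs_min = 2 * 10000 = 20000 Hz
Practical rate = 20 * fs_min = 20 * 20000 = 400000 Hz

fs_min = 20000 Hz, fs_practical = 400000 Hz


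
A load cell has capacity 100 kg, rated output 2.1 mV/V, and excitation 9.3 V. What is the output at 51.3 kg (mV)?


Vout = rated_output * Vex * (load / capacity).
Vout = 2.1 * 9.3 * (51.3 / 100)
Vout = 2.1 * 9.3 * 0.513
Vout = 10.019 mV

10.019 mV


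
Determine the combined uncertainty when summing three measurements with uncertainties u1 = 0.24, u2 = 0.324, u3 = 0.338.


For a sum of independent quantities, uc = sqrt(u1^2 + u2^2 + u3^2).
uc = sqrt(0.24^2 + 0.324^2 + 0.338^2)
uc = sqrt(0.0576 + 0.104976 + 0.114244)
uc = 0.5261

0.5261


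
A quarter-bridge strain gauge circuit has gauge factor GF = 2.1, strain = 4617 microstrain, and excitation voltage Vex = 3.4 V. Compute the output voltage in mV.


Quarter bridge output: Vout = (GF * epsilon * Vex) / 4.
Vout = (2.1 * 4617e-6 * 3.4) / 4
Vout = 0.03296538 / 4 V
Vout = 0.00824134 V = 8.2413 mV

8.2413 mV


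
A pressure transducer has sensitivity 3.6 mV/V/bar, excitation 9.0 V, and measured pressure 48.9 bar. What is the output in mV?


Output = sensitivity * Vex * P.
Vout = 3.6 * 9.0 * 48.9
Vout = 32.4 * 48.9
Vout = 1584.36 mV

1584.36 mV


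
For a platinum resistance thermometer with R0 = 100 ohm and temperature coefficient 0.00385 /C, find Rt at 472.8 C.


The RTD equation: Rt = R0 * (1 + alpha * T).
Rt = 100 * (1 + 0.00385 * 472.8)
Rt = 100 * (1 + 1.82028)
Rt = 100 * 2.82028
Rt = 282.028 ohm

282.028 ohm


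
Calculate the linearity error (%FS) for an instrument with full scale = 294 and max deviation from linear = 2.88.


Linearity error = (max deviation / full scale) * 100%.
Linearity = (2.88 / 294) * 100
Linearity = 0.98 %FS

0.98 %FS


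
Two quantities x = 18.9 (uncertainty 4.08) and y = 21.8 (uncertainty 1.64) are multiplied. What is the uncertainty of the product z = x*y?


For a product z = x*y, the relative uncertainty is:
uz/z = sqrt((ux/x)^2 + (uy/y)^2)
Relative uncertainties: ux/x = 4.08/18.9 = 0.215873
uy/y = 1.64/21.8 = 0.075229
z = 18.9 * 21.8 = 412.0
uz = 412.0 * sqrt(0.215873^2 + 0.075229^2) = 94.19

94.19


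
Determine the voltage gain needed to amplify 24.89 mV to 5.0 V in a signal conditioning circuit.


Gain = Vout / Vin (converting to same units).
G = 5.0 V / 24.89 mV
G = 5000.0 mV / 24.89 mV
G = 200.88

200.88


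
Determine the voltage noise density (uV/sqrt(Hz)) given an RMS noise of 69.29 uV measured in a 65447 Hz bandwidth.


Noise spectral density = Vrms / sqrt(BW).
NSD = 69.29 / sqrt(65447)
NSD = 69.29 / 255.8261
NSD = 0.2708 uV/sqrt(Hz)

0.2708 uV/sqrt(Hz)


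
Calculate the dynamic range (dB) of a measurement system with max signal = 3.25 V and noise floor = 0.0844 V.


Dynamic range = 20 * log10(Vmax / Vnoise).
DR = 20 * log10(3.25 / 0.0844)
DR = 20 * log10(38.51)
DR = 31.71 dB

31.71 dB


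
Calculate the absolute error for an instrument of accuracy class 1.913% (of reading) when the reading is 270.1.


Absolute error = (accuracy% / 100) * reading.
Error = (1.913 / 100) * 270.1
Error = 0.01913 * 270.1
Error = 5.167

5.167


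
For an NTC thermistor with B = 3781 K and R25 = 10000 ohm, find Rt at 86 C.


NTC thermistor equation: Rt = R25 * exp(B * (1/T - 1/T25)).
T in Kelvin: 359.15 K, T25 = 298.15 K
1/T - 1/T25 = 1/359.15 - 1/298.15 = -0.00056966
B * (1/T - 1/T25) = 3781 * -0.00056966 = -2.1539
Rt = 10000 * exp(-2.1539) = 1160.3 ohm

1160.3 ohm


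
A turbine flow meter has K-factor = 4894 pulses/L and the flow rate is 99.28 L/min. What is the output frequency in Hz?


Frequency = K * Q / 60 (converting L/min to L/s).
f = 4894 * 99.28 / 60
f = 485876.32 / 60
f = 8097.94 Hz

8097.94 Hz


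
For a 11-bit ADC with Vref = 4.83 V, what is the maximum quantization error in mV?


The maximum quantization error is +/- LSB/2.
LSB = Vref / 2^n = 4.83 / 2048 = 0.0023584 V
Max error = LSB / 2 = 0.0023584 / 2 = 0.0011792 V
Max error = 1.1792 mV

1.1792 mV


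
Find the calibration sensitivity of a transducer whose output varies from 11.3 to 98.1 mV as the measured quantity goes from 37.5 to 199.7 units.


Sensitivity = (y2 - y1) / (x2 - x1).
S = (98.1 - 11.3) / (199.7 - 37.5)
S = 86.8 / 162.2
S = 0.5351 mV/unit

0.5351 mV/unit


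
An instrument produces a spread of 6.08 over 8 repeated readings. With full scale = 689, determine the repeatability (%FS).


Repeatability = (spread / full scale) * 100%.
R = (6.08 / 689) * 100
R = 0.882 %FS

0.882 %FS


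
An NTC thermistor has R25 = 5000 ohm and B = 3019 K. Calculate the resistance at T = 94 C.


NTC thermistor equation: Rt = R25 * exp(B * (1/T - 1/T25)).
T in Kelvin: 367.15 K, T25 = 298.15 K
1/T - 1/T25 = 1/367.15 - 1/298.15 = -0.00063033
B * (1/T - 1/T25) = 3019 * -0.00063033 = -1.903
Rt = 5000 * exp(-1.903) = 745.6 ohm

745.6 ohm


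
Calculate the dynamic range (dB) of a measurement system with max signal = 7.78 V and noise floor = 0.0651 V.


Dynamic range = 20 * log10(Vmax / Vnoise).
DR = 20 * log10(7.78 / 0.0651)
DR = 20 * log10(119.51)
DR = 41.55 dB

41.55 dB


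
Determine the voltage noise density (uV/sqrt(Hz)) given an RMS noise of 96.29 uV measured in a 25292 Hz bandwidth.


Noise spectral density = Vrms / sqrt(BW).
NSD = 96.29 / sqrt(25292)
NSD = 96.29 / 159.0346
NSD = 0.6055 uV/sqrt(Hz)

0.6055 uV/sqrt(Hz)


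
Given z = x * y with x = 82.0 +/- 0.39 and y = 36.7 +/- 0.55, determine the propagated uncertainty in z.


For a product z = x*y, the relative uncertainty is:
uz/z = sqrt((ux/x)^2 + (uy/y)^2)
Relative uncertainties: ux/x = 0.39/82.0 = 0.004756
uy/y = 0.55/36.7 = 0.014986
z = 82.0 * 36.7 = 3009.4
uz = 3009.4 * sqrt(0.004756^2 + 0.014986^2) = 47.317

47.317


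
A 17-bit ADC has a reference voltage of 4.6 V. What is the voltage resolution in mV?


The resolution (LSB) of an ADC is Vref / 2^n.
LSB = 4.6 / 2^17
LSB = 4.6 / 131072
LSB = 3.51e-05 V = 0.03509521 mV

0.03509521 mV


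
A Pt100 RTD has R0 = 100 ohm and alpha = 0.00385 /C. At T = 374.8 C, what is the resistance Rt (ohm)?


The RTD equation: Rt = R0 * (1 + alpha * T).
Rt = 100 * (1 + 0.00385 * 374.8)
Rt = 100 * (1 + 1.44298)
Rt = 100 * 2.44298
Rt = 244.298 ohm

244.298 ohm


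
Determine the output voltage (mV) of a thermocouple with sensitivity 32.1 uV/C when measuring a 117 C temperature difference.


The thermocouple output V = sensitivity * dT.
V = 32.1 uV/C * 117 C
V = 3755.7 uV
V = 3.756 mV

3.756 mV


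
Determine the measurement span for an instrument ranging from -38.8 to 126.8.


Span = upper range - lower range.
Span = 126.8 - (-38.8)
Span = 165.6

165.6


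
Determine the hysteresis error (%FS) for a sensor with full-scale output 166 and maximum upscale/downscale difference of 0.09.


Hysteresis = (max difference / full scale) * 100%.
H = (0.09 / 166) * 100
H = 0.054 %FS

0.054 %FS


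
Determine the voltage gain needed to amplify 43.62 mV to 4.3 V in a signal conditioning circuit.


Gain = Vout / Vin (converting to same units).
G = 4.3 V / 43.62 mV
G = 4300.0 mV / 43.62 mV
G = 98.58

98.58


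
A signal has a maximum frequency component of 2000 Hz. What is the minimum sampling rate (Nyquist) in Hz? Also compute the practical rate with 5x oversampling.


By Nyquist theorem, fs_min = 2 * fmax.
fs_min = 2 * 2000 = 4000 Hz
Practical rate = 5 * fs_min = 5 * 4000 = 20000 Hz

fs_min = 4000 Hz, fs_practical = 20000 Hz


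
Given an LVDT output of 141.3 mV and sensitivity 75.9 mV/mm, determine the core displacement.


Displacement = Vout / sensitivity.
d = 141.3 / 75.9
d = 1.862 mm

1.862 mm


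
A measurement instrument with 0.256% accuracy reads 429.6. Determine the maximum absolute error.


Absolute error = (accuracy% / 100) * reading.
Error = (0.256 / 100) * 429.6
Error = 0.00256 * 429.6
Error = 1.0998

1.0998


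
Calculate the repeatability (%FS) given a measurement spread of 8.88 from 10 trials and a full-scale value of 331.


Repeatability = (spread / full scale) * 100%.
R = (8.88 / 331) * 100
R = 2.683 %FS

2.683 %FS


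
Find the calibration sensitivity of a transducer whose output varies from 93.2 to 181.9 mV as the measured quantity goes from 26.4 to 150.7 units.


Sensitivity = (y2 - y1) / (x2 - x1).
S = (181.9 - 93.2) / (150.7 - 26.4)
S = 88.7 / 124.3
S = 0.7136 mV/unit

0.7136 mV/unit


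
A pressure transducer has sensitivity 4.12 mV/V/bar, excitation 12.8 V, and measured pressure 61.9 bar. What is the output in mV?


Output = sensitivity * Vex * P.
Vout = 4.12 * 12.8 * 61.9
Vout = 52.736 * 61.9
Vout = 3264.36 mV

3264.36 mV


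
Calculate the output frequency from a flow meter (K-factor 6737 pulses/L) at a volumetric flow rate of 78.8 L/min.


Frequency = K * Q / 60 (converting L/min to L/s).
f = 6737 * 78.8 / 60
f = 530875.6 / 60
f = 8847.93 Hz

8847.93 Hz


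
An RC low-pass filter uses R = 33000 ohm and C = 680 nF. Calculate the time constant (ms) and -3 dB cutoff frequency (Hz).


Time constant: tau = R * C.
tau = 33000 * 6.80e-07 = 0.02244 s
tau = 22.44 ms
Cutoff frequency: fc = 1 / (2*pi*R*C).
fc = 1 / (2*pi*0.02244) = 7.09 Hz

tau = 22.44 ms, fc = 7.09 Hz


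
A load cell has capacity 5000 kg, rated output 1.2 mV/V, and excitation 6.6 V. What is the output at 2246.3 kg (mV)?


Vout = rated_output * Vex * (load / capacity).
Vout = 1.2 * 6.6 * (2246.3 / 5000)
Vout = 1.2 * 6.6 * 0.44926
Vout = 3.558 mV

3.558 mV


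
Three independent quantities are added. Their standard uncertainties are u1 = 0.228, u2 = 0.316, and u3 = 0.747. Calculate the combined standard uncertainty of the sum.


For a sum of independent quantities, uc = sqrt(u1^2 + u2^2 + u3^2).
uc = sqrt(0.228^2 + 0.316^2 + 0.747^2)
uc = sqrt(0.051984 + 0.099856 + 0.558009)
uc = 0.8425

0.8425


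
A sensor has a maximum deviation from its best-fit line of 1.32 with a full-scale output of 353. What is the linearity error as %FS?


Linearity error = (max deviation / full scale) * 100%.
Linearity = (1.32 / 353) * 100
Linearity = 0.374 %FS

0.374 %FS


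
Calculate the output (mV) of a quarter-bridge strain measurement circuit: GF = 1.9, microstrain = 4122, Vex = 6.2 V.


Quarter bridge output: Vout = (GF * epsilon * Vex) / 4.
Vout = (1.9 * 4122e-6 * 6.2) / 4
Vout = 0.04855716 / 4 V
Vout = 0.01213929 V = 12.1393 mV

12.1393 mV


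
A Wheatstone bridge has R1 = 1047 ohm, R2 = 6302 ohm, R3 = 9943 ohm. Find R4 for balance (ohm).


At balance: R1*R4 = R2*R3, so R4 = R2*R3/R1.
R4 = 6302 * 9943 / 1047
R4 = 62660786 / 1047
R4 = 59847.93 ohm

59847.93 ohm


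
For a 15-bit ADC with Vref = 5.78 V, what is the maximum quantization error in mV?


The maximum quantization error is +/- LSB/2.
LSB = Vref / 2^n = 5.78 / 32768 = 0.00017639 V
Max error = LSB / 2 = 0.00017639 / 2 = 8.82e-05 V
Max error = 0.0882 mV

0.0882 mV


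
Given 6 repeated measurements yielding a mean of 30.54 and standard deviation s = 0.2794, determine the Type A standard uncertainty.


The standard uncertainty for Type A evaluation is u = s / sqrt(n).
u = 0.2794 / sqrt(6)
u = 0.2794 / 2.4495
u = 0.1141

0.1141


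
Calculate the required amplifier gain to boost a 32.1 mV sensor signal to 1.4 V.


Gain = Vout / Vin (converting to same units).
G = 1.4 V / 32.1 mV
G = 1400.0 mV / 32.1 mV
G = 43.61

43.61


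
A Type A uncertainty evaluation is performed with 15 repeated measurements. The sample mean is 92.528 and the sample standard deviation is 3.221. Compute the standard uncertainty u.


The standard uncertainty for Type A evaluation is u = s / sqrt(n).
u = 3.221 / sqrt(15)
u = 3.221 / 3.873
u = 0.8317

0.8317


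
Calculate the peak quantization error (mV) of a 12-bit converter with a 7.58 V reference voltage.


The maximum quantization error is +/- LSB/2.
LSB = Vref / 2^n = 7.58 / 4096 = 0.00185059 V
Max error = LSB / 2 = 0.00185059 / 2 = 0.00092529 V
Max error = 0.9253 mV

0.9253 mV


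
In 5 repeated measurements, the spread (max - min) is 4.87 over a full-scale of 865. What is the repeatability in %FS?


Repeatability = (spread / full scale) * 100%.
R = (4.87 / 865) * 100
R = 0.563 %FS

0.563 %FS


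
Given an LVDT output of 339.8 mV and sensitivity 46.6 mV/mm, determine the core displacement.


Displacement = Vout / sensitivity.
d = 339.8 / 46.6
d = 7.292 mm

7.292 mm


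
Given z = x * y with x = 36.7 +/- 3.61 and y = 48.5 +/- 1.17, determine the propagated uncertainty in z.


For a product z = x*y, the relative uncertainty is:
uz/z = sqrt((ux/x)^2 + (uy/y)^2)
Relative uncertainties: ux/x = 3.61/36.7 = 0.098365
uy/y = 1.17/48.5 = 0.024124
z = 36.7 * 48.5 = 1780.0
uz = 1780.0 * sqrt(0.098365^2 + 0.024124^2) = 180.273

180.273


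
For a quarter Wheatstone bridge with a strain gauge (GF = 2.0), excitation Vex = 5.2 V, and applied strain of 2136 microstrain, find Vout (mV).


Quarter bridge output: Vout = (GF * epsilon * Vex) / 4.
Vout = (2.0 * 2136e-6 * 5.2) / 4
Vout = 0.0222144 / 4 V
Vout = 0.0055536 V = 5.5536 mV

5.5536 mV


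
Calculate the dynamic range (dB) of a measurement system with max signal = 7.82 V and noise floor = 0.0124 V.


Dynamic range = 20 * log10(Vmax / Vnoise).
DR = 20 * log10(7.82 / 0.0124)
DR = 20 * log10(630.65)
DR = 56.0 dB

56.0 dB


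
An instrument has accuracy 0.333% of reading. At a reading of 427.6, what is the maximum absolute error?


Absolute error = (accuracy% / 100) * reading.
Error = (0.333 / 100) * 427.6
Error = 0.00333 * 427.6
Error = 1.4239

1.4239


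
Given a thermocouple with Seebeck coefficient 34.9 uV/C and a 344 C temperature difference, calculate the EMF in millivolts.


The thermocouple output V = sensitivity * dT.
V = 34.9 uV/C * 344 C
V = 12005.6 uV
V = 12.006 mV

12.006 mV


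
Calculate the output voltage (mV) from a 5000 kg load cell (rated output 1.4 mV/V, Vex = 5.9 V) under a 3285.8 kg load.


Vout = rated_output * Vex * (load / capacity).
Vout = 1.4 * 5.9 * (3285.8 / 5000)
Vout = 1.4 * 5.9 * 0.65716
Vout = 5.428 mV

5.428 mV


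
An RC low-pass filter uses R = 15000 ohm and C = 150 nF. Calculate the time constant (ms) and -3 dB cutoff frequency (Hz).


Time constant: tau = R * C.
tau = 15000 * 1.50e-07 = 0.00225 s
tau = 2.25 ms
Cutoff frequency: fc = 1 / (2*pi*R*C).
fc = 1 / (2*pi*0.00225) = 70.74 Hz

tau = 2.25 ms, fc = 70.74 Hz


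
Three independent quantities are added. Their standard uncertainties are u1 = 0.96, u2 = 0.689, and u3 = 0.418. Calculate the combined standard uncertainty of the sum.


For a sum of independent quantities, uc = sqrt(u1^2 + u2^2 + u3^2).
uc = sqrt(0.96^2 + 0.689^2 + 0.418^2)
uc = sqrt(0.9216 + 0.474721 + 0.174724)
uc = 1.2534

1.2534


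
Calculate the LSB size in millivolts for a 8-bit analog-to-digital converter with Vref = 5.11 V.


The resolution (LSB) of an ADC is Vref / 2^n.
LSB = 5.11 / 2^8
LSB = 5.11 / 256
LSB = 0.01996094 V = 19.9609375 mV

19.9609375 mV


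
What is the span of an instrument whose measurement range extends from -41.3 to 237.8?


Span = upper range - lower range.
Span = 237.8 - (-41.3)
Span = 279.1

279.1


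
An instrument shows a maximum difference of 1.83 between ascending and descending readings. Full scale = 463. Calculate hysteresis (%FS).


Hysteresis = (max difference / full scale) * 100%.
H = (1.83 / 463) * 100
H = 0.395 %FS

0.395 %FS


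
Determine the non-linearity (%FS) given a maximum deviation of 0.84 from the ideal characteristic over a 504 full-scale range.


Linearity error = (max deviation / full scale) * 100%.
Linearity = (0.84 / 504) * 100
Linearity = 0.167 %FS

0.167 %FS


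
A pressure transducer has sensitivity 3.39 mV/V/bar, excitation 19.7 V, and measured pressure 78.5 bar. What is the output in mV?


Output = sensitivity * Vex * P.
Vout = 3.39 * 19.7 * 78.5
Vout = 66.783 * 78.5
Vout = 5242.47 mV

5242.47 mV


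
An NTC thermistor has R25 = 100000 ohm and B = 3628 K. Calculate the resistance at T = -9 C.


NTC thermistor equation: Rt = R25 * exp(B * (1/T - 1/T25)).
T in Kelvin: 264.15 K, T25 = 298.15 K
1/T - 1/T25 = 1/264.15 - 1/298.15 = 0.00043171
B * (1/T - 1/T25) = 3628 * 0.00043171 = 1.5662
Rt = 100000 * exp(1.5662) = 478865.2 ohm

478865.2 ohm


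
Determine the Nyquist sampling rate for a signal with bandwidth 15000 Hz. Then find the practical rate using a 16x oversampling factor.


By Nyquist theorem, fs_min = 2 * fmax.
fs_min = 2 * 15000 = 30000 Hz
Practical rate = 16 * fs_min = 16 * 30000 = 480000 Hz

fs_min = 30000 Hz, fs_practical = 480000 Hz


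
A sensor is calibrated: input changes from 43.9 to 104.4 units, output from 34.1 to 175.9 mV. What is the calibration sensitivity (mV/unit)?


Sensitivity = (y2 - y1) / (x2 - x1).
S = (175.9 - 34.1) / (104.4 - 43.9)
S = 141.8 / 60.5
S = 2.3438 mV/unit

2.3438 mV/unit


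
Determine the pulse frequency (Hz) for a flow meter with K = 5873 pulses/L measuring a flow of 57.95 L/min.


Frequency = K * Q / 60 (converting L/min to L/s).
f = 5873 * 57.95 / 60
f = 340340.35 / 60
f = 5672.34 Hz

5672.34 Hz


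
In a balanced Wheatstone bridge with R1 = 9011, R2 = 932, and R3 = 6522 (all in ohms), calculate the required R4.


At balance: R1*R4 = R2*R3, so R4 = R2*R3/R1.
R4 = 932 * 6522 / 9011
R4 = 6078504 / 9011
R4 = 674.56 ohm

674.56 ohm


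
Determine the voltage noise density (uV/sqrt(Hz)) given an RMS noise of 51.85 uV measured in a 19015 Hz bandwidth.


Noise spectral density = Vrms / sqrt(BW).
NSD = 51.85 / sqrt(19015)
NSD = 51.85 / 137.8949
NSD = 0.376 uV/sqrt(Hz)

0.376 uV/sqrt(Hz)


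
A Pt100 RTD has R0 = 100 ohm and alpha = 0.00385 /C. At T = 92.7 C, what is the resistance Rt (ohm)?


The RTD equation: Rt = R0 * (1 + alpha * T).
Rt = 100 * (1 + 0.00385 * 92.7)
Rt = 100 * (1 + 0.356895)
Rt = 100 * 1.356895
Rt = 135.69 ohm

135.69 ohm


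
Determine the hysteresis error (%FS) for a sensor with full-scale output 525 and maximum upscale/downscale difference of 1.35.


Hysteresis = (max difference / full scale) * 100%.
H = (1.35 / 525) * 100
H = 0.257 %FS

0.257 %FS


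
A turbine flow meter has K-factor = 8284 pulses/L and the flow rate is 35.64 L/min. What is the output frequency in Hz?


Frequency = K * Q / 60 (converting L/min to L/s).
f = 8284 * 35.64 / 60
f = 295241.76 / 60
f = 4920.7 Hz

4920.7 Hz


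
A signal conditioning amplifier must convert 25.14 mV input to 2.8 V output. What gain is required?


Gain = Vout / Vin (converting to same units).
G = 2.8 V / 25.14 mV
G = 2800.0 mV / 25.14 mV
G = 111.38

111.38


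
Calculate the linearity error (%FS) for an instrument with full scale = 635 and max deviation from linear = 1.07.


Linearity error = (max deviation / full scale) * 100%.
Linearity = (1.07 / 635) * 100
Linearity = 0.169 %FS

0.169 %FS


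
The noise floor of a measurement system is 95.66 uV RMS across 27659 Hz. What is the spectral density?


Noise spectral density = Vrms / sqrt(BW).
NSD = 95.66 / sqrt(27659)
NSD = 95.66 / 166.31
NSD = 0.5752 uV/sqrt(Hz)

0.5752 uV/sqrt(Hz)


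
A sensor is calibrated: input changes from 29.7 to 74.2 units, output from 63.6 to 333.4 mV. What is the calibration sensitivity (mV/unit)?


Sensitivity = (y2 - y1) / (x2 - x1).
S = (333.4 - 63.6) / (74.2 - 29.7)
S = 269.8 / 44.5
S = 6.0629 mV/unit

6.0629 mV/unit


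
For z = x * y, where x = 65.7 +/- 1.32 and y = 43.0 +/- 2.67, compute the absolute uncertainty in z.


For a product z = x*y, the relative uncertainty is:
uz/z = sqrt((ux/x)^2 + (uy/y)^2)
Relative uncertainties: ux/x = 1.32/65.7 = 0.020091
uy/y = 2.67/43.0 = 0.062093
z = 65.7 * 43.0 = 2825.1
uz = 2825.1 * sqrt(0.020091^2 + 0.062093^2) = 184.373

184.373


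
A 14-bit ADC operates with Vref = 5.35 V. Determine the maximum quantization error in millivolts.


The maximum quantization error is +/- LSB/2.
LSB = Vref / 2^n = 5.35 / 16384 = 0.00032654 V
Max error = LSB / 2 = 0.00032654 / 2 = 0.00016327 V
Max error = 0.1633 mV

0.1633 mV


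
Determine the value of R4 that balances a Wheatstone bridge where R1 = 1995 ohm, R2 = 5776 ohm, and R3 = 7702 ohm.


At balance: R1*R4 = R2*R3, so R4 = R2*R3/R1.
R4 = 5776 * 7702 / 1995
R4 = 44486752 / 1995
R4 = 22299.12 ohm

22299.12 ohm


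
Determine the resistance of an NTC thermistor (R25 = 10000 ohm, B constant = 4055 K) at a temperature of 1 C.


NTC thermistor equation: Rt = R25 * exp(B * (1/T - 1/T25)).
T in Kelvin: 274.15 K, T25 = 298.15 K
1/T - 1/T25 = 1/274.15 - 1/298.15 = 0.00029362
B * (1/T - 1/T25) = 4055 * 0.00029362 = 1.1906
Rt = 10000 * exp(1.1906) = 32891.7 ohm

32891.7 ohm


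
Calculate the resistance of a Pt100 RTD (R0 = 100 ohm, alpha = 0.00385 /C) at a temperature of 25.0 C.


The RTD equation: Rt = R0 * (1 + alpha * T).
Rt = 100 * (1 + 0.00385 * 25.0)
Rt = 100 * (1 + 0.09625)
Rt = 100 * 1.09625
Rt = 109.625 ohm

109.625 ohm


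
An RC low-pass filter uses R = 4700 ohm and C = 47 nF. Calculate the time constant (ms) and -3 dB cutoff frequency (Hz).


Time constant: tau = R * C.
tau = 4700 * 4.70e-08 = 0.0002209 s
tau = 0.2209 ms
Cutoff frequency: fc = 1 / (2*pi*R*C).
fc = 1 / (2*pi*0.0002209) = 720.48 Hz

tau = 0.2209 ms, fc = 720.48 Hz


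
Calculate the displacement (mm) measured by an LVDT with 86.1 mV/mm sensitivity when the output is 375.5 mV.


Displacement = Vout / sensitivity.
d = 375.5 / 86.1
d = 4.361 mm

4.361 mm


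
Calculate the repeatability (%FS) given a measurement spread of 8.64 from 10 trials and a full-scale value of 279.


Repeatability = (spread / full scale) * 100%.
R = (8.64 / 279) * 100
R = 3.097 %FS

3.097 %FS


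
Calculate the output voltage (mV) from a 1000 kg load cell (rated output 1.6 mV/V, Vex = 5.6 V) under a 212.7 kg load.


Vout = rated_output * Vex * (load / capacity).
Vout = 1.6 * 5.6 * (212.7 / 1000)
Vout = 1.6 * 5.6 * 0.2127
Vout = 1.906 mV

1.906 mV


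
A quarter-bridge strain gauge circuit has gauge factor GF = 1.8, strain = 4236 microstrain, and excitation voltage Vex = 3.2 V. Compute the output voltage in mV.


Quarter bridge output: Vout = (GF * epsilon * Vex) / 4.
Vout = (1.8 * 4236e-6 * 3.2) / 4
Vout = 0.02439936 / 4 V
Vout = 0.00609984 V = 6.0998 mV

6.0998 mV


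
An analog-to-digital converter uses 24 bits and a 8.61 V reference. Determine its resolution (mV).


The resolution (LSB) of an ADC is Vref / 2^n.
LSB = 8.61 / 2^24
LSB = 8.61 / 16777216
LSB = 5.1e-07 V = 0.0005132 mV

0.0005132 mV


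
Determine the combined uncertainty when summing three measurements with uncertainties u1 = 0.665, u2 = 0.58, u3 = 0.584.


For a sum of independent quantities, uc = sqrt(u1^2 + u2^2 + u3^2).
uc = sqrt(0.665^2 + 0.58^2 + 0.584^2)
uc = sqrt(0.442225 + 0.3364 + 0.341056)
uc = 1.0581

1.0581


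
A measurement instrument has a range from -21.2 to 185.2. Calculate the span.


Span = upper range - lower range.
Span = 185.2 - (-21.2)
Span = 206.4

206.4


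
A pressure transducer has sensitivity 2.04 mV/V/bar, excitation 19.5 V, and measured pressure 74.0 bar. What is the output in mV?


Output = sensitivity * Vex * P.
Vout = 2.04 * 19.5 * 74.0
Vout = 39.78 * 74.0
Vout = 2943.72 mV

2943.72 mV


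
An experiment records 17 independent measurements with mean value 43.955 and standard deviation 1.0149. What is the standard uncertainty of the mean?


The standard uncertainty for Type A evaluation is u = s / sqrt(n).
u = 1.0149 / sqrt(17)
u = 1.0149 / 4.1231
u = 0.2461

0.2461


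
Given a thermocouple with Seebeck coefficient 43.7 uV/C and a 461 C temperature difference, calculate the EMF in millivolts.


The thermocouple output V = sensitivity * dT.
V = 43.7 uV/C * 461 C
V = 20145.7 uV
V = 20.146 mV

20.146 mV


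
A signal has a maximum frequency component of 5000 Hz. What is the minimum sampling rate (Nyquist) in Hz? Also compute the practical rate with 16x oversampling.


By Nyquist theorem, fs_min = 2 * fmax.
fs_min = 2 * 5000 = 10000 Hz
Practical rate = 16 * fs_min = 16 * 10000 = 160000 Hz

fs_min = 10000 Hz, fs_practical = 160000 Hz


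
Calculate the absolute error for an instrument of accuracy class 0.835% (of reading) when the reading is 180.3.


Absolute error = (accuracy% / 100) * reading.
Error = (0.835 / 100) * 180.3
Error = 0.00835 * 180.3
Error = 1.5055

1.5055


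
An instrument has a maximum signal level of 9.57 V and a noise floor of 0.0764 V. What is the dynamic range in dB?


Dynamic range = 20 * log10(Vmax / Vnoise).
DR = 20 * log10(9.57 / 0.0764)
DR = 20 * log10(125.26)
DR = 41.96 dB

41.96 dB


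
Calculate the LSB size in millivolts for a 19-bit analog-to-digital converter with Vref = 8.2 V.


The resolution (LSB) of an ADC is Vref / 2^n.
LSB = 8.2 / 2^19
LSB = 8.2 / 524288
LSB = 1.564e-05 V = 0.01564026 mV

0.01564026 mV


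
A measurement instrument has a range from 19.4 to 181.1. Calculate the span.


Span = upper range - lower range.
Span = 181.1 - (19.4)
Span = 161.7

161.7


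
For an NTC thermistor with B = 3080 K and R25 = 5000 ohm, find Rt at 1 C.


NTC thermistor equation: Rt = R25 * exp(B * (1/T - 1/T25)).
T in Kelvin: 274.15 K, T25 = 298.15 K
1/T - 1/T25 = 1/274.15 - 1/298.15 = 0.00029362
B * (1/T - 1/T25) = 3080 * 0.00029362 = 0.9044
Rt = 5000 * exp(0.9044) = 12351.7 ohm

12351.7 ohm


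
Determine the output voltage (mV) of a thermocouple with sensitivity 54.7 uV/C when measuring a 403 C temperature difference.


The thermocouple output V = sensitivity * dT.
V = 54.7 uV/C * 403 C
V = 22044.1 uV
V = 22.044 mV

22.044 mV


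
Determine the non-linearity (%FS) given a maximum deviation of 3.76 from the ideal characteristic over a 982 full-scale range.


Linearity error = (max deviation / full scale) * 100%.
Linearity = (3.76 / 982) * 100
Linearity = 0.383 %FS

0.383 %FS
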